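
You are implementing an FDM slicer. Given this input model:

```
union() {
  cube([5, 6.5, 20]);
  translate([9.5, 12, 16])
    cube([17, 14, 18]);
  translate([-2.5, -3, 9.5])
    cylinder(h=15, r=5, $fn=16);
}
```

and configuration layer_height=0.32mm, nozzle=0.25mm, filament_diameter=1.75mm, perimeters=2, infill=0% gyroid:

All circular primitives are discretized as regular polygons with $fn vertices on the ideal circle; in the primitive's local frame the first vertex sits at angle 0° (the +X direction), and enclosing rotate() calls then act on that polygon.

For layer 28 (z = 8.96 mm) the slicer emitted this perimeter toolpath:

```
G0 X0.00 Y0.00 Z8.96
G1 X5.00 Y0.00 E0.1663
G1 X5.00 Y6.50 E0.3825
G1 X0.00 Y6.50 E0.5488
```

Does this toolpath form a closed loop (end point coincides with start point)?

Start point (G0): (0.00, 0.00). End point (last G1): the path does not return to the start — open.

no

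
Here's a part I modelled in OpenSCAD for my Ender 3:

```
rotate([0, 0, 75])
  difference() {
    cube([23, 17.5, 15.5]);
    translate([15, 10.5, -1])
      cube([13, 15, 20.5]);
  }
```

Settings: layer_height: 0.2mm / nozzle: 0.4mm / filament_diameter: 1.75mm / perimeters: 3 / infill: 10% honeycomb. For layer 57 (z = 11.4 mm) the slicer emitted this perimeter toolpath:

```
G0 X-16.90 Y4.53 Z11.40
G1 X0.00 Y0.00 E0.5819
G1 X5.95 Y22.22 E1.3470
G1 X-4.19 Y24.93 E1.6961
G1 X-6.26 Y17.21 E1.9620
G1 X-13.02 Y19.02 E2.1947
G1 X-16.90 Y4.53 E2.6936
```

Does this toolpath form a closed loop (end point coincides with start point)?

yes

Start point (G0): (-16.90, 4.53). End point (last G1): the path returns to the start — closed.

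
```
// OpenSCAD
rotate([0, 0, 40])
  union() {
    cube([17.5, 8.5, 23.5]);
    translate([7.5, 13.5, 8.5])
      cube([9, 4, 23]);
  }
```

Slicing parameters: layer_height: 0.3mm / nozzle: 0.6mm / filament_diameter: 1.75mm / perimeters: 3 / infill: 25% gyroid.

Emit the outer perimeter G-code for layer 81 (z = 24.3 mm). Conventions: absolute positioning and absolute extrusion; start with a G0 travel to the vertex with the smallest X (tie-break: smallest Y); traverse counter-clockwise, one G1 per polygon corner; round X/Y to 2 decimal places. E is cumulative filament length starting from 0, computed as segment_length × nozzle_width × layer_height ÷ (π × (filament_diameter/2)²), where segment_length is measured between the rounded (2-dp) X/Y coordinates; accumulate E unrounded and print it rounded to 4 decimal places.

At z = 24.3 mm: the cube is absent (z outside [0, 23.5]); the 9×4 cube at (7.5, 13.5) contributes its full rectangle; Merging all regions: only the 9×4 cube at (7.5, 13.5) is present, so the union is just that shape — 1 connected region; (whole slice rotated 40° about Z — lengths, areas and connectivity unchanged). The outline is a single polygon with 4 vertices. Extrusion per mm of travel: 0.6 × 0.3 / (π × 0.875²) = 0.074835. Accumulating E over each segment gives final E = 1.9452.

G0 X-5.50 Y18.23 Z24.30
G1 X-2.93 Y15.16 E0.2996
G1 X3.96 Y20.95 E0.9731
G1 X1.39 Y24.01 E1.2722
G1 X-5.50 Y18.23 E1.9452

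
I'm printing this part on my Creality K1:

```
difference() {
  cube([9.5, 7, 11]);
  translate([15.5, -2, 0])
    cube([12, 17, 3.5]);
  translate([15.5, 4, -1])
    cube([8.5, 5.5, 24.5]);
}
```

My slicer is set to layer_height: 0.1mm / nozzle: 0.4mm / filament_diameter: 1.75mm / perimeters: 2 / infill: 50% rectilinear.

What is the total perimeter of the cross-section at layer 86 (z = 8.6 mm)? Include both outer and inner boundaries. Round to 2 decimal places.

33.00 mm

At z = 8.6 mm: the cube is present — its section is the full 9.5×7 rectangle (perimeter 33.00 mm); the cube at (15.5, -2) is absent (z outside [0, 3.5]); the cube at (15.5, 4) is present — its section is the full 8.5×5.5 rectangle (perimeter 28.00 mm); Taking the first minus the rest: starting from the 9.5×7 cube, the 8.5×5.5 cube at (15.5, 4) misses the remaining region (no effect) — boundary = 33.00 mm. Overall, the cross-section is a single solid region. Total boundary length (outer) = 33.00 mm.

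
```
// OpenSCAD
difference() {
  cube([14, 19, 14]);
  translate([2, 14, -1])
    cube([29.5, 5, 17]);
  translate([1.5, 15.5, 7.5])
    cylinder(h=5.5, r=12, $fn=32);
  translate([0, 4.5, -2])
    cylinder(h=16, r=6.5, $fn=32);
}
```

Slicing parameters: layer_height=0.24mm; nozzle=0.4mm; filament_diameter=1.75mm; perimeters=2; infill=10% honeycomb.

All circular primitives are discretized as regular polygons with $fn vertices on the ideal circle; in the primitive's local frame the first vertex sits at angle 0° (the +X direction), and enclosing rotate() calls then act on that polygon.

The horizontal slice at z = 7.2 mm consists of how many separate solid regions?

1

At z = 7.2 mm: the 14×19 cube contributes its full rectangle; the cube at (2, 14) (footprint 29.5×5) is included at this height; the cylinder at (1.5, 15.5) is not intersected at this z (z outside [7.5, 13]); the cylinder at (0, 4.5): section is a regular 32-gon, circumradius r=6.5; After the difference (first − rest): starting from the 14×19 cube, the 29.5×5 cube at (2, 14) partially overlaps it — only the 60.00 mm² overlap (of its 147.50 mm²) is removed, clipping the outline; the r=6.5 cylinder at (0, 4.5) partially overlaps it — only the 59.57 mm² overlap (of its 131.88 mm²) is removed, clipping the outline — 1 connected region. The result has 1 disconnected region.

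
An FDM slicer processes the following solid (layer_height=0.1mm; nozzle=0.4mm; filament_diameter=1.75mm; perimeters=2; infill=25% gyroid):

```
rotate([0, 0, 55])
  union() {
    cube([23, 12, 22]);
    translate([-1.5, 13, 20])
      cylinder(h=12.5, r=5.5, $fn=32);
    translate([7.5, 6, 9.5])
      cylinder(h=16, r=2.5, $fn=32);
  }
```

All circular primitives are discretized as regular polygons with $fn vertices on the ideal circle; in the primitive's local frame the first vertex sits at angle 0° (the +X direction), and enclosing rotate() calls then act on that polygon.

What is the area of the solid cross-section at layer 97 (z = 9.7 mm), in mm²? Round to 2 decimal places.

At z = 9.7 mm: the cube is present — its section is the full 23×12 rectangle (area 276.00 mm²); the cylinder at (-1.5, 13) does not reach this height (z outside [20, 32.5]); the cylinder at (7.5, 6): section is a regular 32-gon, circumradius r=2.5 (area = (32/2)·2.500²·sin(360°/32) = 19.51 mm²); Merging all regions: the r=2.5 cylinder at (7.5, 6) lies entirely inside the 23×12 cube, so the union is just the 23×12 cube — area = 276.00 mm²; (rotated 55° about Z; rotation is an isometry so areas/perimeters/island counts are preserved). Overall, the cross-section is a single solid region. Net area = 276.00 mm².

276.00 mm²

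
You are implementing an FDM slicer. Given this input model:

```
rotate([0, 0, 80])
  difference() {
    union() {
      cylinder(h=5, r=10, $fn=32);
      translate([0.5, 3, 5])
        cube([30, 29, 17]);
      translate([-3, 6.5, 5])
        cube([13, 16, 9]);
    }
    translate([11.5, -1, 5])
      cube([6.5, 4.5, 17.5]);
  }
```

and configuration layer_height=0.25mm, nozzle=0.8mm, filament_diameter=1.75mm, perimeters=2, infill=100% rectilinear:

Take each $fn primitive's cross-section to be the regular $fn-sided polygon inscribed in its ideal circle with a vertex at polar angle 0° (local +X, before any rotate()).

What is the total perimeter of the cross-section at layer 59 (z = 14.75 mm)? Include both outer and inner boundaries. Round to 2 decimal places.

At z = 14.75 mm: the cylinder is not intersected at this z (z outside [0, 5]); the 30×29 cube at (0.5, 3) contributes its full rectangle (perimeter 118.00 mm); the cube at (-3, 6.5) is not intersected at this z (z outside [5, 14]); Taking the union: only the 30×29 cube at (0.5, 3) is present, so the union is just that shape — boundary = 118.00 mm; the cube at (11.5, -1) (footprint 6.5×4.5) is included at this height (perimeter 22.00 mm); Subtracting the remaining from the first: starting from that combined region, the 6.5×4.5 cube at (11.5, -1) partially overlaps it — only the 3.25 mm² overlap (of its 29.25 mm²) is removed, clipping the outline — boundary = 119.00 mm; (whole slice rotated 80° about Z — lengths, areas and connectivity unchanged). Overall, the cross-section is a single solid region. Total boundary length (outer) = 119.00 mm.

119.00 mm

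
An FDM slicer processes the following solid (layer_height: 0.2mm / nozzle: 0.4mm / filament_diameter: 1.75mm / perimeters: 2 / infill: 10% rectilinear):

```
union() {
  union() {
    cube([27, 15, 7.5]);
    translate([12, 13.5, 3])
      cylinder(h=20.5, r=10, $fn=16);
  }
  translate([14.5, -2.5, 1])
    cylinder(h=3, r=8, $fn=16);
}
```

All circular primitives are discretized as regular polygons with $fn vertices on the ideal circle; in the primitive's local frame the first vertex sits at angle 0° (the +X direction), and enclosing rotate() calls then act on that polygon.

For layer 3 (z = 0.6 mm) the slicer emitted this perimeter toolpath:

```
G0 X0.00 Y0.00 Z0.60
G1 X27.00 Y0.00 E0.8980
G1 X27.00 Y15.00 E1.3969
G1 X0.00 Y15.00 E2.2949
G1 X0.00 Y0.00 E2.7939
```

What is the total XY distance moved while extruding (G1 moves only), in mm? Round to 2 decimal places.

Sum the Euclidean lengths of each G1 segment: total = 84.00 mm.

84.00 mm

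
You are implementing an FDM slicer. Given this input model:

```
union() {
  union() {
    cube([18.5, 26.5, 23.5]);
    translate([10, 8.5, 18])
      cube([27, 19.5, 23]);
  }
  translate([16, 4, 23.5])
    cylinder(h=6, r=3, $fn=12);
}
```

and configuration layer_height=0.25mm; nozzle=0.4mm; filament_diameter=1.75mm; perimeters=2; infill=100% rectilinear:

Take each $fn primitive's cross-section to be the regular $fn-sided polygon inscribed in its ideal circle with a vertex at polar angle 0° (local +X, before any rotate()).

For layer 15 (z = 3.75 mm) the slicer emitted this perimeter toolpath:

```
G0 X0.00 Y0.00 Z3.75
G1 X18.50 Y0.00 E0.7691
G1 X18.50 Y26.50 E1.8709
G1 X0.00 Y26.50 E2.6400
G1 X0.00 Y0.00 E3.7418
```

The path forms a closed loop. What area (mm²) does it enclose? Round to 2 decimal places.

Apply the shoelace formula to the sequence of (X, Y) vertices; enclosed area = 490.25 mm².

490.25 mm²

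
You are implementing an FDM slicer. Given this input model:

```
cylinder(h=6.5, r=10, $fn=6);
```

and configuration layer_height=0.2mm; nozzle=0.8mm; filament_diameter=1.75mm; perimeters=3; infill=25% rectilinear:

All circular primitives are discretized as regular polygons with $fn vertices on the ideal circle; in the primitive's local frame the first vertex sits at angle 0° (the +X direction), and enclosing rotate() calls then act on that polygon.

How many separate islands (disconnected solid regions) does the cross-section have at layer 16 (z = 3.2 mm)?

1

At z = 3.2 mm: the r=10 cylinder contributes a regular 6-gon of circumradius 10. Overall, the cross-section is a single solid region. Island count = 1.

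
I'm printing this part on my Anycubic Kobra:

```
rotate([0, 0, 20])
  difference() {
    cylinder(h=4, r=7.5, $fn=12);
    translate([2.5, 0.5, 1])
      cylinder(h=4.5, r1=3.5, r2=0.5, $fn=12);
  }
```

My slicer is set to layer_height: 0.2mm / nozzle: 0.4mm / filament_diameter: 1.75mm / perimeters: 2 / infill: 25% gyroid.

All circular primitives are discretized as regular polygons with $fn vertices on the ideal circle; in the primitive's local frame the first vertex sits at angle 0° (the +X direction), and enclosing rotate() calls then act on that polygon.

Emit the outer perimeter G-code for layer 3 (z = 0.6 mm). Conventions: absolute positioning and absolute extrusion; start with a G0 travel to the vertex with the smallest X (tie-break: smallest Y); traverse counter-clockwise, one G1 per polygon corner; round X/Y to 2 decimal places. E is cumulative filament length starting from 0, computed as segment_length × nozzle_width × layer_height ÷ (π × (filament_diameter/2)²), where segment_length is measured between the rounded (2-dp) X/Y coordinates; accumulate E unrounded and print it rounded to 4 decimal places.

At z = 0.6 mm: the cylinder: section is a regular 12-gon, circumradius r=7.5; the cone at (2.5, 0.5) does not reach this height (z outside [1, 5.5]); Taking the first minus the rest: none of the subtracted shapes is present at this height, so the r=7.5 cylinder is unchanged — 1 connected region; (rotated 20° about Z; rotation is an isometry so areas/perimeters/island counts are preserved). The outline is a single polygon with 12 vertices. Extrusion per mm of travel: 0.4 × 0.2 / (π × 0.875²) = 0.033260. Accumulating E over each segment gives final E = 1.5502.

G0 X-7.39 Y1.30 Z0.60
G1 X-7.05 Y-2.57 E0.1292
G1 X-4.82 Y-5.75 E0.2584
G1 X-1.30 Y-7.39 E0.3876
G1 X2.57 Y-7.05 E0.5168
G1 X5.75 Y-4.82 E0.6459
G1 X7.39 Y-1.30 E0.7751
G1 X7.05 Y2.57 E0.9043
G1 X4.82 Y5.75 E1.0335
G1 X1.30 Y7.39 E1.1627
G1 X-2.57 Y7.05 E1.2919
G1 X-5.75 Y4.82 E1.4211
G1 X-7.39 Y1.30 E1.5502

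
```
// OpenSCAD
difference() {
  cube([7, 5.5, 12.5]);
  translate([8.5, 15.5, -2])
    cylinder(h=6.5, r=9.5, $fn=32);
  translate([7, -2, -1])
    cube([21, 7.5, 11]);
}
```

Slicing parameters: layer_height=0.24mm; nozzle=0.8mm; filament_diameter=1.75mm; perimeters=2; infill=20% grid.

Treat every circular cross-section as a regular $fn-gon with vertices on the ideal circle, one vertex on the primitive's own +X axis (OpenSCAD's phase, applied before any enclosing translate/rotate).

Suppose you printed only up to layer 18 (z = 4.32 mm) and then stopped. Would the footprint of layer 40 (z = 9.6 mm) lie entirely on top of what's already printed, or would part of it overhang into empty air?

entirely on top

Compare the two slices. At z = 4.32: the 7×5.5 cube contributes its full rectangle (area 38.50 mm²); the r=9.5 cylinder at (8.5, 15.5) gives a regular 32-gon of circumradius 9.5 (constant along its height) (area = (32/2)·9.500²·sin(360°/32) = 281.71 mm²); the cube at (7, -2) (footprint 21×7.5) is included at this height (area 157.50 mm²); Subtracting the remaining from the first: starting from the 7×5.5 cube (38.50 mm²), the r=9.5 cylinder at (8.5, 15.5) misses the remaining region (no effect); the 21×7.5 cube at (7, -2) misses the remaining region (no effect) — area = 38.50 mm². At z = 9.6: the cube is present — its section is the full 7×5.5 rectangle (area 38.50 mm²); the cylinder at (8.5, 15.5) is absent (z outside [-2, 4.5]); the cube at (7, -2) is present — its section is the full 21×7.5 rectangle (area 157.50 mm²); Subtracting the remaining from the first: starting from the 7×5.5 cube (38.50 mm²), the 21×7.5 cube at (7, -2) misses the remaining region (no effect) — area = 38.50 mm². Checking containment: the cross-section at z = 9.6 is a subset of the cross-section at z = 4.32.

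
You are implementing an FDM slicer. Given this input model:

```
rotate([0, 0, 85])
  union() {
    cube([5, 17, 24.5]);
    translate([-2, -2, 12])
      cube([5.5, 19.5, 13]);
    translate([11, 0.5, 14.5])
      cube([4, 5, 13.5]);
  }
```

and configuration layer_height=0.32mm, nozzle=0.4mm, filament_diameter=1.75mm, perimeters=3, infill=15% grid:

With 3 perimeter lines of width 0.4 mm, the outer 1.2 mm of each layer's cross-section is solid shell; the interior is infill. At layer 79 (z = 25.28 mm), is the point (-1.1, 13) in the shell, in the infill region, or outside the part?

infill

At z = 25.28 mm: the cube does not reach this height (z outside [0, 24.5]); the cube at (-2, -2) is absent (z outside [12, 25]); the 4×5 cube at (11, 0.5) contributes its full rectangle; Combining (union): only the 4×5 cube at (11, 0.5) is present, so the union is just that shape — 1 connected region; (rotated 85° about Z; rotation is an isometry so areas/perimeters/island counts are preserved). Overall, the cross-section is a single solid region. Undo the 85° rotation: the query point maps to (12.855, 2.229) in the un-rotated model frame. The nearest boundary edge runs (11.00, 0.50)→(15.00, 0.50); distance from the point to it = 1.73 mm. The point is inside the cross-section and 1.73 mm from the nearest boundary — more than the 1.2 mm shell width (3 × 0.4), so it's in the infill interior.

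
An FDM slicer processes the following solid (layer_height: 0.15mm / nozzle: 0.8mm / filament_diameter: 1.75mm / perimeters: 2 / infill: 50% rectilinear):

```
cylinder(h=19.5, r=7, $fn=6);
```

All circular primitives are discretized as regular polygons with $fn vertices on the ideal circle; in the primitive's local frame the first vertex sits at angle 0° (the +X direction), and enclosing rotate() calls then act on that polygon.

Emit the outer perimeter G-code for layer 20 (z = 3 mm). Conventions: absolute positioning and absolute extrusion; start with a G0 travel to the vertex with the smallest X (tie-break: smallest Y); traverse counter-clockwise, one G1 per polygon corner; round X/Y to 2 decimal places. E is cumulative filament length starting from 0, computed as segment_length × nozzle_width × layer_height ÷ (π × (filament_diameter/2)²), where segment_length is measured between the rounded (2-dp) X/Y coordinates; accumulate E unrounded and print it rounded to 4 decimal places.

At z = 3 mm: the r=7 cylinder gives a regular 6-gon of circumradius 7 (constant along its height). The outline is a single polygon with 6 vertices. Extrusion per mm of travel: 0.8 × 0.15 / (π × 0.875²) = 0.049890. Accumulating E over each segment gives final E = 2.0950.

G0 X-7.00 Y0.00 Z3.00
G1 X-3.50 Y-6.06 E0.3491
G1 X3.50 Y-6.06 E0.6984
G1 X7.00 Y0.00 E1.0475
G1 X3.50 Y6.06 E1.3966
G1 X-3.50 Y6.06 E1.7459
G1 X-7.00 Y0.00 E2.0950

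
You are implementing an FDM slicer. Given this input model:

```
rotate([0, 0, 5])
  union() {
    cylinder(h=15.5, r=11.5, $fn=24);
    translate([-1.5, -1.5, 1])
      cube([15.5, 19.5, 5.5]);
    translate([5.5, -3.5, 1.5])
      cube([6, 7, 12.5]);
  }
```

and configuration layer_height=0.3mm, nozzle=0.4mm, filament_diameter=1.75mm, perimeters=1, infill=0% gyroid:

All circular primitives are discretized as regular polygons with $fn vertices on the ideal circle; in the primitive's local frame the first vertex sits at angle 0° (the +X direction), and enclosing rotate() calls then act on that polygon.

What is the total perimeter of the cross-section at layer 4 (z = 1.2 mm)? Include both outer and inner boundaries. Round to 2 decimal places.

95.41 mm

At z = 1.2 mm: the r=11.5 cylinder gives a regular 24-gon of circumradius 11.5 (constant along its height) (perimeter = 2·24·11.500·sin(180°/24) = 72.05 mm); the 15.5×19.5 cube at (-1.5, -1.5) contributes its full rectangle (perimeter 70.00 mm); the cube at (5.5, -3.5) does not reach this height (z outside [1.5, 14]); Merging all regions: the regions partially overlap (shared area 139.14 mm²), so the edge portions inside another operand are dropped and the merged outline is re-measured after clipping — boundary = 95.41 mm; (rotated 5° about Z; rotation is an isometry so areas/perimeters/island counts are preserved). Overall, the cross-section is a single solid region. Total boundary length (outer) = 95.41 mm.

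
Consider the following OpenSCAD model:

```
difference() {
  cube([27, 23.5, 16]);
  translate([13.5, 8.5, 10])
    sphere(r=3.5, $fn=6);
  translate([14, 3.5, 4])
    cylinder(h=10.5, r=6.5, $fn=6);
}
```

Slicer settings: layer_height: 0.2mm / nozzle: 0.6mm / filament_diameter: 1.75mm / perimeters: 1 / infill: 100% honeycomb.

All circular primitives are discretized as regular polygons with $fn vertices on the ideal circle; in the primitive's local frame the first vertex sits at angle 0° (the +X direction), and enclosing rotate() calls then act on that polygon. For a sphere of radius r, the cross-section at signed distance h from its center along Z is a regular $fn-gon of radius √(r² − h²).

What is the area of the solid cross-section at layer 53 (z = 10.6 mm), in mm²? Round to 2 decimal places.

529.59 mm²

At z = 10.6 mm: the 27×23.5 cube contributes its full rectangle (area 634.50 mm²); the r=3.5 sphere at (13.5, 8.5) contributes a regular 6-gon of circumradius √(3.5²−0.6²) = 3.448 (area = (6/2)·3.448²·sin(360°/6) = 30.89 mm²); the r=6.5 cylinder at (14, 3.5) gives a regular 6-gon of circumradius 6.5 (constant along its height) (area = (6/2)·6.500²·sin(360°/6) = 109.77 mm²); Taking the first minus the rest: starting from the 27×23.5 cube (634.50 mm²), the r=3.5 sphere at (13.5, 8.5) lies wholly inside it (removes its full 30.89 mm² and its 20.69 mm outline becomes a hole wall); the r=6.5 cylinder at (14, 3.5) partially overlaps it — only the 74.02 mm² overlap (of its 109.77 mm²) is removed, clipping the outline — area = 529.59 mm². Overall, the cross-section is a single solid region. Net area = 529.59 mm².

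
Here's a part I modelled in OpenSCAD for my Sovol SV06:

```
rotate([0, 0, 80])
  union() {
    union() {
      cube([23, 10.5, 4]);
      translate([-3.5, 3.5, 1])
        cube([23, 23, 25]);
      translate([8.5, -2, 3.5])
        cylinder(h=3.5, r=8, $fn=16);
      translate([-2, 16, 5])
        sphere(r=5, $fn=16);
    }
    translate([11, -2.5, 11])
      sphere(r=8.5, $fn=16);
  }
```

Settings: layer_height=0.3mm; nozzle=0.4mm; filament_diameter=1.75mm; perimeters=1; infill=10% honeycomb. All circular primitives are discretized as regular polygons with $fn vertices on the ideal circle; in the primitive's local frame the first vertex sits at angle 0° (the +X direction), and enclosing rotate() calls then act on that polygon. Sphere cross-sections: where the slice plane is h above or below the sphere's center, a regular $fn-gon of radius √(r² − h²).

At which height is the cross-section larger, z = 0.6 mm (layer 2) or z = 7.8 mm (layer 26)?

Layer 2 (z = 0.6): the 23×10.5 cube contributes its full rectangle (area 241.50 mm²); the cube at (-3.5, 3.5) is not intersected at this z (z outside [1, 26]); the cylinder at (8.5, -2) does not reach this height (z outside [3.5, 7]); the sphere at (-2, 16): section is a regular 16-gon, circumradius = √(r²−h²) = √(5²−4.4²) = 2.375 (area = (16/2)·2.375²·sin(360°/16) = 17.27 mm²); Combining (union): the 2 present regions are separate (no shared area or edge), so areas and boundary lengths simply add and each stays a separate island — area = 258.77 mm²; the sphere at (11, -2.5) does not reach this height (|z−center|=10.400 > r=8.5); Taking the union: only the result so far is present, so the union is just that shape — area = 258.77 mm²; (whole slice rotated 80° about Z — lengths, areas and connectivity unchanged). So its area = 258.77 mm². Layer 26 (z = 7.8): the cube is not intersected at this z (z outside [0, 4]); the 23×23 cube at (-3.5, 3.5) contributes its full rectangle (area 529.00 mm²); the cylinder at (8.5, -2) does not reach this height (z outside [3.5, 7]); the r=5 sphere at (-2, 16) contributes a regular 16-gon of circumradius √(5²−2.8²) = 4.142 (area = (16/2)·4.142²·sin(360°/16) = 52.53 mm²); Combining (union): the regions partially overlap — summed areas 581.53 mm² minus the doubly-counted overlap 38.25 mm² gives 543.29 mm² — area = 543.29 mm²; the sphere at (11, -2.5): section is a regular 16-gon, circumradius = √(r²−h²) = √(8.5²−3.2²) = 7.875 (area = (16/2)·7.875²·sin(360°/16) = 189.84 mm²); Combining (union): the regions partially overlap — summed areas 733.13 mm² minus the doubly-counted overlap 11.93 mm² gives 721.20 mm² — area = 721.20 mm²; (rotated 80° about Z; rotation is an isometry so areas/perimeters/island counts are preserved). So its area = 721.20 mm². Layer 26 is larger (721.20 vs 258.77 mm²).

layer 26 (z = 7.8 mm)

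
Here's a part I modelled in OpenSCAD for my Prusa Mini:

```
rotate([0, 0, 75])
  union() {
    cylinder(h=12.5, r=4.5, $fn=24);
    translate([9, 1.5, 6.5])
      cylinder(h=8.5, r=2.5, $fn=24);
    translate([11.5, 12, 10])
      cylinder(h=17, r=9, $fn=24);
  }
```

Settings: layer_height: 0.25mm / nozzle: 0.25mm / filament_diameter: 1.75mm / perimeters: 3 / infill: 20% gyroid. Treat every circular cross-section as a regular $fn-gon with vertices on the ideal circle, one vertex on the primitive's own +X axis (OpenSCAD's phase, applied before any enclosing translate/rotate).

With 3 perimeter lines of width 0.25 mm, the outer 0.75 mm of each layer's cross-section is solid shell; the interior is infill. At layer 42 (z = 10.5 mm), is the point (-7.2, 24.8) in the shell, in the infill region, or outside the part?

outside

At z = 10.5 mm: the r=4.5 cylinder contributes a regular 24-gon of circumradius 4.5; the r=2.5 cylinder at (9, 1.5) gives a regular 24-gon of circumradius 2.5 (constant along its height); the r=9 cylinder at (11.5, 12) gives a regular 24-gon of circumradius 9 (constant along its height); Combining (union): the regions partially overlap (shared area 1.30 mm²), so overlapping operands fuse into one piece — 2 connected regions; (rotated 75° about Z; rotation is an isometry so areas/perimeters/island counts are preserved). Overall, the cross-section has 2 separate islands. Undo the 75° rotation: the query point maps to (22.091, 13.373) in the un-rotated model frame. The nearest boundary edge runs (20.19, 14.33)→(20.50, 12.00); distance from the point to it = 1.76 mm. The point is not inside any of the regions above, so it lies outside the cross-section (1.76 mm from the nearest boundary).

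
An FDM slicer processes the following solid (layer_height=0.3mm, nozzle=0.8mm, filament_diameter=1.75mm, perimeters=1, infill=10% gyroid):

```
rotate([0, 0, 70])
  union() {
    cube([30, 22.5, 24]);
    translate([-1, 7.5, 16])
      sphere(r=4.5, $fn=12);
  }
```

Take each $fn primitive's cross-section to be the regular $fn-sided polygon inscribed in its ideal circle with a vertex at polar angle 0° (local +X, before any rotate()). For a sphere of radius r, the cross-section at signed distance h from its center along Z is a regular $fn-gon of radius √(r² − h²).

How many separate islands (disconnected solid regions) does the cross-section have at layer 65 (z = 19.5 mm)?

At z = 19.5 mm: the cube is present — its section is the full 30×22.5 rectangle; the r=4.5 sphere at (-1, 7.5) contributes a regular 12-gon of circumradius √(4.5²−3.5²) = 2.828; Taking the union: the regions partially overlap (shared area 6.61 mm²), so overlapping operands fuse into one piece — 1 connected region; (rotated 70° about Z; rotation is an isometry so areas/perimeters/island counts are preserved). Overall, the cross-section is a single solid region. Island count = 1.

1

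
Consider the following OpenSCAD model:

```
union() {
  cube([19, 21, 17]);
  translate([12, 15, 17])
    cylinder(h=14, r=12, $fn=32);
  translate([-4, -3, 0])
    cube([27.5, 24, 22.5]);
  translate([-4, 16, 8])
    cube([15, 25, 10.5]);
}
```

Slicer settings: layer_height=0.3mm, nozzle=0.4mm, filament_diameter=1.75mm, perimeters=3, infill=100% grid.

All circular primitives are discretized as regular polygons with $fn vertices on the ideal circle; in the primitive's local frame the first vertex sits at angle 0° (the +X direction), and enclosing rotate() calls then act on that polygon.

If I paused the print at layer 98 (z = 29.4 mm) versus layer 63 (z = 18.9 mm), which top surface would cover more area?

layer 63 (z = 18.9 mm)

Layer 98 (z = 29.4): the cube is absent (z outside [0, 17]); the cylinder at (12, 15): section is a regular 32-gon, circumradius r=12 (area = (32/2)·12.000²·sin(360°/32) = 449.49 mm²); the cube at (-4, -3) is not intersected at this z (z outside [0, 22.5]); the cube at (-4, 16) is not intersected at this z (z outside [8, 18.5]); Combining (union): only the r=12 cylinder at (12, 15) is present, so the union is just that shape — area = 449.49 mm². So its area = 449.49 mm². Layer 63 (z = 18.9): the cube is absent (z outside [0, 17]); the r=12 cylinder at (12, 15) contributes a regular 32-gon of circumradius 12 (area = (32/2)·12.000²·sin(360°/32) = 449.49 mm²); the cube at (-4, -3) (footprint 27.5×24) is included at this height (area 660.00 mm²); the cube at (-4, 16) does not reach this height (z outside [8, 18.5]); Combining (union): the regions partially overlap — summed areas 1109.49 mm² minus the doubly-counted overlap 359.96 mm² gives 749.53 mm² — area = 749.53 mm². So its area = 749.53 mm². Layer 63 is larger (749.53 vs 449.49 mm²).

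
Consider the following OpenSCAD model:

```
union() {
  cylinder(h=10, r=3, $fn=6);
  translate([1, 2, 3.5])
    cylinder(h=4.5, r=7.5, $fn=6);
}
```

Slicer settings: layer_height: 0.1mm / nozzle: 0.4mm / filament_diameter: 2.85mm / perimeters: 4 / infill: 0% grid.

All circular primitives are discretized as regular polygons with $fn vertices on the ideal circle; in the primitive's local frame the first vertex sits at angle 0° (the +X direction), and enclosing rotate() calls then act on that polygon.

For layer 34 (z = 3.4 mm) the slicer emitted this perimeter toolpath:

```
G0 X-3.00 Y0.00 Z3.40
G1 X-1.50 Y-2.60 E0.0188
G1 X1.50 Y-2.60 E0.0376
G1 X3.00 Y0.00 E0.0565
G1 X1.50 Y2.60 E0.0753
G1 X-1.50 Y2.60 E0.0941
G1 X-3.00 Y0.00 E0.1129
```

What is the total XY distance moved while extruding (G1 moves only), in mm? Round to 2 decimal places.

Sum the Euclidean lengths of each G1 segment: total = 18.01 mm.

18.01 mm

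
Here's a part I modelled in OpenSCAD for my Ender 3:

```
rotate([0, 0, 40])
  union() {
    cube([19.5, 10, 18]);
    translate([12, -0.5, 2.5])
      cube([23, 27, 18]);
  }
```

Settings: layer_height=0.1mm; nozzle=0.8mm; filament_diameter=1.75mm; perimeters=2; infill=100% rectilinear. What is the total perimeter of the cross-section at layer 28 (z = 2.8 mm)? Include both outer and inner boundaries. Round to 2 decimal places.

At z = 2.8 mm: the cube (footprint 19.5×10) is included at this height (perimeter 59.00 mm); the cube at (12, -0.5) (footprint 23×27) is included at this height (perimeter 100.00 mm); Taking the union: the regions partially overlap (shared area 75.00 mm²), so the edge portions inside another operand are dropped and the merged outline is re-measured after clipping — boundary = 124.00 mm; (whole slice rotated 40° about Z — lengths, areas and connectivity unchanged). Overall, the cross-section is a single solid region. Total boundary length (outer) = 124.00 mm.

124.00 mm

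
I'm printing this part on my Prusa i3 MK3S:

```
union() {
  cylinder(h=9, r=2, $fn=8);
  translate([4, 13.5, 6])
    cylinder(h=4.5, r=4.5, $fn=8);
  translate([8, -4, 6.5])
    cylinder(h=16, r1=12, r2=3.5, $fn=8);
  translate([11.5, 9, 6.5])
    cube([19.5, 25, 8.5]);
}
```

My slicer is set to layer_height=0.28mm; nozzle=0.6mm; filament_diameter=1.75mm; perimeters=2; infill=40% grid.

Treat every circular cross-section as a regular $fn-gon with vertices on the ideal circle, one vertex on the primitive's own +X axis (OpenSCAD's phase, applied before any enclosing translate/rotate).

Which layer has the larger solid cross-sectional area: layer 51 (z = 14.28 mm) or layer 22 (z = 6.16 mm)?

layer 51 (z = 14.28 mm)

Layer 51 (z = 14.28): the cylinder is absent (z outside [0, 9]); the cylinder at (4, 13.5) is absent (z outside [6, 10.5]); the cone at (8, -4) (r1=12→r2=3.5) has section circumradius 7.867 here — a regular 8-gon (area = (8/2)·7.867²·sin(360°/8) = 175.04 mm²); the cube at (11.5, 9) (footprint 19.5×25) is included at this height (area 487.50 mm²); Taking the union: the 2 present regions are separate (no shared area or edge), so areas and boundary lengths simply add and each stays a separate island — area = 662.54 mm². So its area = 662.54 mm². Layer 22 (z = 6.16): the r=2 cylinder gives a regular 8-gon of circumradius 2 (constant along its height) (area = (8/2)·2.000²·sin(360°/8) = 11.31 mm²); the r=4.5 cylinder at (4, 13.5) contributes a regular 8-gon of circumradius 4.5 (area = (8/2)·4.500²·sin(360°/8) = 57.28 mm²); the cone at (8, -4) does not reach this height (z outside [6.5, 22.5]); the cube at (11.5, 9) is not intersected at this z (z outside [6.5, 15]); Combining (union): the 2 present regions are separate (no shared area or edge), so areas and boundary lengths simply add and each stays a separate island — area = 68.59 mm². So its area = 68.59 mm². Layer 51 is larger (662.54 vs 68.59 mm²).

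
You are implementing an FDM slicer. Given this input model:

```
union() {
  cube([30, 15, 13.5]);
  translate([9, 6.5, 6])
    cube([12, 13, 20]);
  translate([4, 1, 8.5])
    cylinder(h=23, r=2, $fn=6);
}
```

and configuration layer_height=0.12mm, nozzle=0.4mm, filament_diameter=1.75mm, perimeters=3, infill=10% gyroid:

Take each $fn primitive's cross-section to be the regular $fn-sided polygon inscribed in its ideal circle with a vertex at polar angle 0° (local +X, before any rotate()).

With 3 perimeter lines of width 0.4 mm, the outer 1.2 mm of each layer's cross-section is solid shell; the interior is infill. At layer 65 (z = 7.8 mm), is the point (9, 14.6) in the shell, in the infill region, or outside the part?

shell

At z = 7.8 mm: the cube is present — its section is the full 30×15 rectangle; the cube at (9, 6.5) is present — its section is the full 12×13 rectangle; the cylinder at (4, 1) does not reach this height (z outside [8.5, 31.5]); Combining (union): the regions partially overlap (shared area 102.00 mm²), so overlapping operands fuse into one piece — 1 connected region. Overall, the cross-section is a single solid region. The nearest boundary edge runs (0.00, 15.00)→(9.00, 15.00); distance from the point to it = 0.40 mm. The point is inside the cross-section, 0.40 mm from the nearest boundary — within the 1.2 mm shell band (3 × 0.4).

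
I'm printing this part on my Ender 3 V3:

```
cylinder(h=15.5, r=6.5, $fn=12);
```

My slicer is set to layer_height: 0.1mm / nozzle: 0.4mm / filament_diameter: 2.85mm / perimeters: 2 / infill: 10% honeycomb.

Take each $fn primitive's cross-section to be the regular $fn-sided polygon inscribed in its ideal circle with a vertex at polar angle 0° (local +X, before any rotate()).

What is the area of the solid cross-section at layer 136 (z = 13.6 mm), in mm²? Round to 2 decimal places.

126.75 mm²

At z = 13.6 mm: the r=6.5 cylinder gives a regular 12-gon of circumradius 6.5 (constant along its height) (area = (12/2)·6.500²·sin(360°/12) = 126.75 mm²). Overall, the cross-section is a single solid region. Net area = 126.75 mm².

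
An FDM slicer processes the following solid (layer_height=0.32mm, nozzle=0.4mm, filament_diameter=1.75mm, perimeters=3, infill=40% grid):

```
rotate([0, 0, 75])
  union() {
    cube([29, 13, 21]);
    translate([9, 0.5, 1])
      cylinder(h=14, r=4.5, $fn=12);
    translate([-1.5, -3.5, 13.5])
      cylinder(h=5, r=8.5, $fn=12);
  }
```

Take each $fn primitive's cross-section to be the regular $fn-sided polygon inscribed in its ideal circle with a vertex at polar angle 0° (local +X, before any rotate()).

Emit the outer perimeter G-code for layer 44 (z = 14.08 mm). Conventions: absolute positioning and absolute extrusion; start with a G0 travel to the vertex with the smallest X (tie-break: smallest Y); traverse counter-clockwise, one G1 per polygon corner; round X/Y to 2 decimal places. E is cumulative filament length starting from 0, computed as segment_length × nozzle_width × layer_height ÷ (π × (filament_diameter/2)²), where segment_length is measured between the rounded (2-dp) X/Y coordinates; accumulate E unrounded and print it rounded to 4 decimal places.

G0 X-12.56 Y3.36 Z14.08
G1 X-4.44 Y1.19 E0.4473
G1 X-5.22 Y-0.15 E0.5298
G1 X-5.22 Y-4.55 E0.7639
G1 X-3.02 Y-8.37 E0.9985
G1 X0.79 Y-10.57 E1.2327
G1 X5.19 Y-10.57 E1.4668
G1 X9.00 Y-8.37 E1.7009
G1 X11.20 Y-4.55 E1.9355
G1 X11.20 Y-0.15 E2.1697
G1 X9.00 Y3.66 E2.4038
G1 X5.19 Y5.86 E2.6379
G1 X5.15 Y5.86 E2.6401
G1 X6.19 Y7.66 E2.7507
G1 X6.19 Y9.99 E2.8747
G1 X5.03 Y12.00 E2.9982
G1 X3.46 Y12.91 E3.0948
G1 X7.51 Y28.01 E3.9267
G1 X-5.05 Y31.38 E4.6188
G1 X-12.56 Y3.36 E6.1625

At z = 14.08 mm: the cube (footprint 29×13) is included at this height; the r=4.5 cylinder at (9, 0.5) contributes a regular 12-gon of circumradius 4.5; the r=8.5 cylinder at (-1.5, -3.5) gives a regular 12-gon of circumradius 8.5 (constant along its height); Merging all regions: the regions partially overlap (shared area 57.55 mm²), so overlapping operands fuse into one piece — 1 connected region; (whole slice rotated 75° about Z — lengths, areas and connectivity unchanged). The outline is a single polygon with 19 vertices. Extrusion per mm of travel: 0.4 × 0.32 / (π × 0.875²) = 0.053216. Accumulating E over each segment gives final E = 6.1625.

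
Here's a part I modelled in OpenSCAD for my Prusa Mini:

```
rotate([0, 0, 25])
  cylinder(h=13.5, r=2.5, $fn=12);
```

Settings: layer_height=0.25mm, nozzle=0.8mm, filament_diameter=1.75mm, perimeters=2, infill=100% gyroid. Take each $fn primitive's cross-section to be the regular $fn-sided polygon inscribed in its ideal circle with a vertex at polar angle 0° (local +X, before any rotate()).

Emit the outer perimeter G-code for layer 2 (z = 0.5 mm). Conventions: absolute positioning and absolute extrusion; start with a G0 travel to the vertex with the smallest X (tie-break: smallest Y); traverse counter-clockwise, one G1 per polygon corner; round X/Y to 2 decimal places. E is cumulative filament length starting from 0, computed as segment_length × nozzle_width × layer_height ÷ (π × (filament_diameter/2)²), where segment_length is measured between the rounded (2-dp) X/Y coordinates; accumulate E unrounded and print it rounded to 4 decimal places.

At z = 0.5 mm: the cylinder: section is a regular 12-gon, circumradius r=2.5; (rotated 25° about Z; rotation is an isometry so areas/perimeters/island counts are preserved). The outline is a single polygon with 12 vertices. Extrusion per mm of travel: 0.8 × 0.25 / (π × 0.875²) = 0.083150. Accumulating E over each segment gives final E = 1.2920.

G0 X-2.49 Y0.22 Z0.50
G1 X-2.27 Y-1.06 E0.1080
G1 X-1.43 Y-2.05 E0.2160
G1 X-0.22 Y-2.49 E0.3230
G1 X1.06 Y-2.27 E0.4310
G1 X2.05 Y-1.43 E0.5390
G1 X2.49 Y-0.22 E0.6460
G1 X2.27 Y1.06 E0.7540
G1 X1.43 Y2.05 E0.8620
G1 X0.22 Y2.49 E0.9690
G1 X-1.06 Y2.27 E1.0770
G1 X-2.05 Y1.43 E1.1850
G1 X-2.49 Y0.22 E1.2920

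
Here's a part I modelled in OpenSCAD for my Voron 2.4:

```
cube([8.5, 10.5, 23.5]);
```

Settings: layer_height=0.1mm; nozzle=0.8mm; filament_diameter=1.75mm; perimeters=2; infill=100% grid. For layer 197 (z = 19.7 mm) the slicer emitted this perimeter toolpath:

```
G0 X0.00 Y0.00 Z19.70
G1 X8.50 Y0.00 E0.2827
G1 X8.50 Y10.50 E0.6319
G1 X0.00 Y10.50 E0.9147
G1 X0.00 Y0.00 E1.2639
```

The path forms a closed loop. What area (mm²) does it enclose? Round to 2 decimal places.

89.25 mm²

Apply the shoelace formula to the sequence of (X, Y) vertices; enclosed area = 89.25 mm².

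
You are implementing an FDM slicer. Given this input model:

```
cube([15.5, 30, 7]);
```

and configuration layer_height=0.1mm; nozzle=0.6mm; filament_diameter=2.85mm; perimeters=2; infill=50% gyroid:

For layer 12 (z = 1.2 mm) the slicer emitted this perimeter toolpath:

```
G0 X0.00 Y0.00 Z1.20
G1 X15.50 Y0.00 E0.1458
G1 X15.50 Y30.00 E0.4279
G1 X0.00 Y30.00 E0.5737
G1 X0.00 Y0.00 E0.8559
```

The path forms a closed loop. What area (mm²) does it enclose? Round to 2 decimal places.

465.00 mm²

Apply the shoelace formula to the sequence of (X, Y) vertices; enclosed area = 465.00 mm².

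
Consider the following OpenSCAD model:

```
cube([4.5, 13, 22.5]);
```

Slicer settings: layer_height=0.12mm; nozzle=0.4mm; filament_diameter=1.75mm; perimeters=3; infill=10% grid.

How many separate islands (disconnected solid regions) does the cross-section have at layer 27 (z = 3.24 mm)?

At z = 3.24 mm: the 4.5×13 cube contributes its full rectangle. Overall, the cross-section is a single solid region. Island count = 1.

1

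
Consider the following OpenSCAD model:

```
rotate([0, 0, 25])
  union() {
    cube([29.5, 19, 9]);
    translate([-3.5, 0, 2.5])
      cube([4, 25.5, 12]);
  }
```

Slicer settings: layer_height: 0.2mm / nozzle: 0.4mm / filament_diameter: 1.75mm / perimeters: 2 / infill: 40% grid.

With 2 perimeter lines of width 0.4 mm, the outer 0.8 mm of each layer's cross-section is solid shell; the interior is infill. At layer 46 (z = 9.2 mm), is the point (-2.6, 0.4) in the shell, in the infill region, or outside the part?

At z = 9.2 mm: the cube does not reach this height (z outside [0, 9]); the cube at (-3.5, 0) is present — its section is the full 4×25.5 rectangle; Merging all regions: only the 4×25.5 cube at (-3.5, 0) is present, so the union is just that shape — 1 connected region; (rotated 25° about Z; rotation is an isometry so areas/perimeters/island counts are preserved). Overall, the cross-section is a single solid region. Undo the 25° rotation: the query point maps to (-2.187, 1.461) in the un-rotated model frame. The nearest boundary edge runs (-3.50, 25.50)→(-3.50, 0.00); distance from the point to it = 1.31 mm. The point is inside the cross-section and 1.31 mm from the nearest boundary — more than the 0.8 mm shell width (2 × 0.4), so it's in the infill interior.

infill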